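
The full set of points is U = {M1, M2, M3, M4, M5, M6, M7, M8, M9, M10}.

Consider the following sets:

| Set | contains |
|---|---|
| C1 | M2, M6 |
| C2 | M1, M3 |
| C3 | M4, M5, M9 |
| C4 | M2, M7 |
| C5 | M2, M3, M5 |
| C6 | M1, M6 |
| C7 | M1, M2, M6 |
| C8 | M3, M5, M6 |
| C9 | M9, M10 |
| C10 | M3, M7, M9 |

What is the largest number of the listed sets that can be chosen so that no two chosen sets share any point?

C4, C8, C9 are pairwise disjoint (C4={M2,M7}; C8={M3,M5,M6}; C9={M9,M10}).
Every remaining set overlaps one of these, and no 4 of the listed sets are pairwise disjoint, so 3 is the maximum.

3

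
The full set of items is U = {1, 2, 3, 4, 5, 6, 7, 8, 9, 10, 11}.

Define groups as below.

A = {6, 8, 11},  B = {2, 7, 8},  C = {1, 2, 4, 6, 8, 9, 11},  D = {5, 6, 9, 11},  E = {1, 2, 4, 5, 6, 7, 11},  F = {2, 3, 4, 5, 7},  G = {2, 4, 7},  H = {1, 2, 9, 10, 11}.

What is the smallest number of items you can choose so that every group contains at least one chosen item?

2

T = {2, 6} meets every group (each contains at least one member of T), and |T| = 2.
The groups B, D are pairwise disjoint, so any hitting set needs a separate item for each — at least 2. Hence 2 is optimal.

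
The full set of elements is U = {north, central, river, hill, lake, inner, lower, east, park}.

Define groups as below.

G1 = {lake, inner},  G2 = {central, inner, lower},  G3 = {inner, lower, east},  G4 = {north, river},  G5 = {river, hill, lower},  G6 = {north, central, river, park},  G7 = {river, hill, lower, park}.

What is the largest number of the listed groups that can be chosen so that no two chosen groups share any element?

G2, G4 are pairwise disjoint (G2={central,inner,lower}; G4={north,river}).
Every remaining group overlaps one of these, and no 3 of the listed groups are pairwise disjoint, so 2 is the maximum.

2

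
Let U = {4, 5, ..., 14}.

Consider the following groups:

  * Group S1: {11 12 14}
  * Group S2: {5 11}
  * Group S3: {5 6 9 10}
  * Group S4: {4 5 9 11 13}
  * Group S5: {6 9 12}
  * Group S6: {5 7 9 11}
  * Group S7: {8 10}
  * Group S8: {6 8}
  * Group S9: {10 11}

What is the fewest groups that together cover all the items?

Take {S1, S4, S6, S7, S8}. Their union is {4, 5, 6, 7, 8, 9, 10, 11, 12, 13, 14}, which is all 11 items.
Only S6 contains 7, so S6 is forced; the remaining 7 items need at least 4 more groups (each remaining group adds at most 2) — so at least 5 groups are needed, and 5 is optimal.

5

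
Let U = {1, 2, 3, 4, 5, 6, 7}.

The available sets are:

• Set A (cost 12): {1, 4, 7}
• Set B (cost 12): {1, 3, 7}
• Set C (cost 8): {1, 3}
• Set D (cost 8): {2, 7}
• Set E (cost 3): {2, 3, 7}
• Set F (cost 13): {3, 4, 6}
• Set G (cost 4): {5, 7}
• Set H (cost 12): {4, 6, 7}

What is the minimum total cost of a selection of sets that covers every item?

C, E, G, H together cover every item (C ∪ E ∪ G ∪ H = {1, 2, 3, 4, 5, 6, 7}); total cost 8 + 3 + 4 + 12 = 27.
The greedy pick E, G, A, H costs 31; no covering selection beats 27.

27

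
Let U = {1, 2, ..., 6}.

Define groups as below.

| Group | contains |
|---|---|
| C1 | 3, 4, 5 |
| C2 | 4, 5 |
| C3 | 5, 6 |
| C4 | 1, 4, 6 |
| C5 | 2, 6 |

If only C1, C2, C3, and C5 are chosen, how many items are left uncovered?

1

Union of C1, C2, C3, C5 = {2, 3, 4, 5, 6}.
Not covered: 1 — 1 item.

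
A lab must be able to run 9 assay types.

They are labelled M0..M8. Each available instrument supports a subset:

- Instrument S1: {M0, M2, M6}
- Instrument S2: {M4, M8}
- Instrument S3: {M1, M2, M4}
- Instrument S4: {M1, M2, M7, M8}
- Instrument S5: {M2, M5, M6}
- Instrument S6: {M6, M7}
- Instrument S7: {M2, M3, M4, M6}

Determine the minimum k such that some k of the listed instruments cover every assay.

S1 and S4 and S5 and S7 together: S1 ∪ S4 ∪ S5 ∪ S7 = {M0, M1, M2, M3, M4, M5, M6, M7, M8} — every assay is covered.
No 3 of the 7 instruments cover everything (all 35 combinations miss at least one assay), so 4 is optimal.

4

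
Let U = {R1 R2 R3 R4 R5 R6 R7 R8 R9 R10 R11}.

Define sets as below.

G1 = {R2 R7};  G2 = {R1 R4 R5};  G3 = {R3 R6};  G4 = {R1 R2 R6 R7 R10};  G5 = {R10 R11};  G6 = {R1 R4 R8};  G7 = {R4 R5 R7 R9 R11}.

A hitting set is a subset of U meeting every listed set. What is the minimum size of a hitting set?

The 4 elements {R1, R6, R7, R11} hit every set.
The sets G1, G2, G3, G5 are pairwise disjoint, so any hitting set needs a separate element for each — at least 4. Hence 4 is optimal.

4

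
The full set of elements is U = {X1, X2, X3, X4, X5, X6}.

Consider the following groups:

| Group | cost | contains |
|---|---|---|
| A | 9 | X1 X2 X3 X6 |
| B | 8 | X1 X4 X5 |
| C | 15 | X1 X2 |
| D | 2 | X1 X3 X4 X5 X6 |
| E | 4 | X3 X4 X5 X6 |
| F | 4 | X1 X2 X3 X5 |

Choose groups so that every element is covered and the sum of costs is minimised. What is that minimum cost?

D, F together cover every element (D ∪ F = {X1, X2, X3, X4, X5, X6}); total cost 2 + 4 = 6.
No covering selection has total cost below 6.

6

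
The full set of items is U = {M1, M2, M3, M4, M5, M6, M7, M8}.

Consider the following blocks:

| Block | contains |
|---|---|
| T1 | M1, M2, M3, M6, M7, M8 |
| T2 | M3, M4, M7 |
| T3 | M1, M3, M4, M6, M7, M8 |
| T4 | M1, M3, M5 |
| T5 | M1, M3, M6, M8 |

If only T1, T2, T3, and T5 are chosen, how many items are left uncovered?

Union of T1, T2, T3, T5 = {M1, M2, M3, M4, M6, M7, M8}.
Not covered: M5 — 1 item.

1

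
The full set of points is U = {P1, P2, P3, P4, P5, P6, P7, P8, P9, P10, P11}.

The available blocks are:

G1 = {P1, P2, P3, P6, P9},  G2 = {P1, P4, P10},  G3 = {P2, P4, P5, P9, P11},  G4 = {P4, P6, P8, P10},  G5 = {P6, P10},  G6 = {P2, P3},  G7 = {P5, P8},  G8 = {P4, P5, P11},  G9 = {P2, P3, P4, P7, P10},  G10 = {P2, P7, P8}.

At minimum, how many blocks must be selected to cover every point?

4

Take {G1, G8, G9, G10}. Their union is {P1, P2, P3, P4, P5, P6, P7, P8, P9, P10, P11}, which is all 11 points.
No 3 of the 10 blocks cover everything (all 120 combinations miss at least one point), so 4 is optimal.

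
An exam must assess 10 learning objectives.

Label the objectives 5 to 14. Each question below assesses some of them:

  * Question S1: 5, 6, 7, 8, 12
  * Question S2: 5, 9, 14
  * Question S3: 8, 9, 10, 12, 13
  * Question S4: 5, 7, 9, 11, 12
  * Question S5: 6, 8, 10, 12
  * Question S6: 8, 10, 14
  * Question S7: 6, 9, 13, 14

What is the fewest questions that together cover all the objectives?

3

S4 and S5 and S7 together: S4 ∪ S5 ∪ S7 = {5, 6, 7, 8, 9, 10, 11, 12, 13, 14} — every objective is covered.
Only S4 contains 11, so S4 is forced; the remaining 5 objectives need at least 2 more questions (each remaining question adds at most 3) — so at least 3 questions are needed, and 3 is optimal.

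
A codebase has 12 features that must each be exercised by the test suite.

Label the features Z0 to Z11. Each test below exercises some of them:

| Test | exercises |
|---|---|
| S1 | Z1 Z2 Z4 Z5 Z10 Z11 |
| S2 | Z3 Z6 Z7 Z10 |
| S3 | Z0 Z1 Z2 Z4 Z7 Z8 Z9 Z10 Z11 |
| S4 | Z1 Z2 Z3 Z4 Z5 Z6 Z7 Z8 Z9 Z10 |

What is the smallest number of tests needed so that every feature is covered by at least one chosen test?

Take {S3, S4}. Their union is {Z0, Z1, Z2, Z3, Z4, Z5, Z6, Z7, Z8, Z9, Z10, Z11}, which is all 12 features.
No single test has all 12 features (the largest, S4, has 10), so 2 is optimal.

2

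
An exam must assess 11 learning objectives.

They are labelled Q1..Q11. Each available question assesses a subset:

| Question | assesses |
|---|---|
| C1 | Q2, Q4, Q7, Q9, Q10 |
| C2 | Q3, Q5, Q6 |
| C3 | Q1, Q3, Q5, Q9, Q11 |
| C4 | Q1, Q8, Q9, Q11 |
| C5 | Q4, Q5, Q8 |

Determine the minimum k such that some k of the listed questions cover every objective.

3

C1 and C2 and C4 together: C1 ∪ C2 ∪ C4 = {Q1, Q2, Q3, Q4, Q5, Q6, Q7, Q8, Q9, Q10, Q11} — every objective is covered.
Each question has at most 5 objectives, and 2·5 = 10 < 11 — so at least 3 questions are needed, and 3 is optimal.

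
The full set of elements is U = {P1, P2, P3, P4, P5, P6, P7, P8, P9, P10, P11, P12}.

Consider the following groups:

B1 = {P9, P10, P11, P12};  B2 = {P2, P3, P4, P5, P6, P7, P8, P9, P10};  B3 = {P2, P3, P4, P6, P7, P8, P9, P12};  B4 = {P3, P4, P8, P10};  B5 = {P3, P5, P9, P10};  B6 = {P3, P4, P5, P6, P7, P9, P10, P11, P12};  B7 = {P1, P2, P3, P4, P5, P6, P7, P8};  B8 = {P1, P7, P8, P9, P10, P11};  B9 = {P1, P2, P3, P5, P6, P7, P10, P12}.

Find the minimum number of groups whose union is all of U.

B6 and B7 together: B6 ∪ B7 = {P1, P2, P3, P4, P5, P6, P7, P8, P9, P10, P11, P12} — every element is covered.
No single group has all 12 elements (the largest, B2, has 9), so 2 is optimal.

2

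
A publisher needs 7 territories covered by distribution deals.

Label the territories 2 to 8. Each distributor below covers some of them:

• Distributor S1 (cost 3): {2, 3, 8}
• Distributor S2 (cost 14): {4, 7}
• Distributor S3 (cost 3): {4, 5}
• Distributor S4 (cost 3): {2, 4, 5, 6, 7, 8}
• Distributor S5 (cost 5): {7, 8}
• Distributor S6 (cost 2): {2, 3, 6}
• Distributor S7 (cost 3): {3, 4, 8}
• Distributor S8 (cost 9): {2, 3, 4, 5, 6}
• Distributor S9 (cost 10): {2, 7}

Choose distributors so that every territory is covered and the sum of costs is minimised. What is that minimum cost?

S4, S6 together cover every territory (S4 ∪ S6 = {2, 3, 4, 5, 6, 7, 8}); total cost 3 + 2 = 5.
No covering selection has total cost below 5.

5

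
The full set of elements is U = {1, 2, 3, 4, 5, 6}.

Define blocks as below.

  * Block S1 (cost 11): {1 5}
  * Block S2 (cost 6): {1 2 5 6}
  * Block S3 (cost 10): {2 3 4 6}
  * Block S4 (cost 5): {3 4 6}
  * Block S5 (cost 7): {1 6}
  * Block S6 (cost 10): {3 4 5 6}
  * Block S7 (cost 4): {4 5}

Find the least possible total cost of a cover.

11

S2, S4 together cover every element (S2 ∪ S4 = {1, 2, 3, 4, 5, 6}); total cost 6 + 5 = 11.
No covering selection has total cost below 11.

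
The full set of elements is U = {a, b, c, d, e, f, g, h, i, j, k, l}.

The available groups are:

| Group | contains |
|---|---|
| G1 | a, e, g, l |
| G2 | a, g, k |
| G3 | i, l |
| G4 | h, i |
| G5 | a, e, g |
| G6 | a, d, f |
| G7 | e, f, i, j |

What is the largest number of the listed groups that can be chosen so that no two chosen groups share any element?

2

G1, G4 are pairwise disjoint (G1={a,e,g,l}; G4={h,i}).
Every remaining group overlaps one of these, and no 3 of the listed groups are pairwise disjoint, so 2 is the maximum.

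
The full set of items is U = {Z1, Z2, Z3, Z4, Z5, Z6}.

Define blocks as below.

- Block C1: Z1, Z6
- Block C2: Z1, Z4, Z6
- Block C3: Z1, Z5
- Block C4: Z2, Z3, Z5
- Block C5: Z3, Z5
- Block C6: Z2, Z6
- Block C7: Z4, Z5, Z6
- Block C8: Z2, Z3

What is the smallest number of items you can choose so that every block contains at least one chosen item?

The 3 items {Z2, Z5, Z6} hit every block.
No choice of 2 items meets every block, so 3 is the minimum.

3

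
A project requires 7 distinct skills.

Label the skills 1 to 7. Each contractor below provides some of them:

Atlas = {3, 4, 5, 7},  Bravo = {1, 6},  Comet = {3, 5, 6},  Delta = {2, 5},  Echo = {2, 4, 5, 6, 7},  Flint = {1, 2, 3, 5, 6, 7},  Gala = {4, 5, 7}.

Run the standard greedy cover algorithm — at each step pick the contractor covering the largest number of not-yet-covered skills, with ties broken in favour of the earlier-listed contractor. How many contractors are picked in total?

Greedy: pick Flint (covers 6 new) → pick Atlas (covers 1 new). Total picks: 2.

2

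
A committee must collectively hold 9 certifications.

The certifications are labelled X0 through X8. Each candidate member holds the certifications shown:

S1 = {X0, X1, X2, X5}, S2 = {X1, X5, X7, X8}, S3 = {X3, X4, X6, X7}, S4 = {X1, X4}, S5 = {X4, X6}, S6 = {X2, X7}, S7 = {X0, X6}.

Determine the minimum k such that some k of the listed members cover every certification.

Take {S1, S2, S3}. Their union is {X0, X1, X2, X3, X4, X5, X6, X7, X8}, which is all 9 certifications.
Each member has at most 4 certifications, and 2·4 = 8 < 9 — so at least 3 members are needed, and 3 is optimal.

3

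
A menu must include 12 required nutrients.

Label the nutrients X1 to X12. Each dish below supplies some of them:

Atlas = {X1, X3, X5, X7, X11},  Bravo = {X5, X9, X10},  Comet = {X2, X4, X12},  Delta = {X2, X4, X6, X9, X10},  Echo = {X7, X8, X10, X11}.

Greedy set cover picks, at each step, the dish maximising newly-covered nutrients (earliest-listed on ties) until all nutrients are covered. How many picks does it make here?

4

Greedy: pick Atlas (covers 5 new) → pick Delta (covers 5 new) → pick Comet (covers 1 new) → pick Echo (covers 1 new). Total picks: 4.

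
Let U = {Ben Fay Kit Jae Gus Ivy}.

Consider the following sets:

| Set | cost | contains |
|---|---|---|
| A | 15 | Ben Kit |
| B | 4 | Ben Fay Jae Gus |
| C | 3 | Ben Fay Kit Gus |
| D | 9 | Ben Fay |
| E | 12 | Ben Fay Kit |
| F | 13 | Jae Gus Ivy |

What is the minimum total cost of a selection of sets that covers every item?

C, F together cover every item (C ∪ F = {Ben, Fay, Kit, Jae, Gus, Ivy}); total cost 3 + 13 = 16.
The greedy pick C, B, F costs 20; no covering selection beats 16.

16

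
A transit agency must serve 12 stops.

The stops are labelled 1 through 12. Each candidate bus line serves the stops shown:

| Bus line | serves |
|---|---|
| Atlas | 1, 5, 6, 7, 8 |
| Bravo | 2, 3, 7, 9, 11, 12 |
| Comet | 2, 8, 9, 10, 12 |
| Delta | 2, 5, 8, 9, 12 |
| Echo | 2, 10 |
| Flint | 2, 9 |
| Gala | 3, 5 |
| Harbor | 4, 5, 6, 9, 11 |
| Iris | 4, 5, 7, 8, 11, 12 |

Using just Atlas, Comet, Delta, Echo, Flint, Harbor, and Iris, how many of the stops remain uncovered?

Union of Atlas, Comet, Delta, Echo, Flint, Harbor, Iris = {1, 2, 4, 5, 6, 7, 8, 9, 10, 11, 12}.
Not covered: 3 — 1 stop.

1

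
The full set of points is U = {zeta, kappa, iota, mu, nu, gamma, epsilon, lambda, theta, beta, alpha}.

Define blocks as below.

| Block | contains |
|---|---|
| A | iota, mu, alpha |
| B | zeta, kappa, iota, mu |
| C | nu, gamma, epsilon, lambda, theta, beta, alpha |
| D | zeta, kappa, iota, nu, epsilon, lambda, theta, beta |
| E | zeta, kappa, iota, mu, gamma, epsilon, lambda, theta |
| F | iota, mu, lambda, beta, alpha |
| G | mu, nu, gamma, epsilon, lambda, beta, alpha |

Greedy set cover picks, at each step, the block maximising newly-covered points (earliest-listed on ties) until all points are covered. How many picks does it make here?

2

Greedy: pick D (covers 8 new) → pick G (covers 3 new). Total picks: 2.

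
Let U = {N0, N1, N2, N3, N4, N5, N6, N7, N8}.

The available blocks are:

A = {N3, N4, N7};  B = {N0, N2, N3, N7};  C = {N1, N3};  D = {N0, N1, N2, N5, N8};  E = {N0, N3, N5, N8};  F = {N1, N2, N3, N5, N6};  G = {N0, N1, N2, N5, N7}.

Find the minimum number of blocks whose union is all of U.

A and D and F together: A ∪ D ∪ F = {N0, N1, N2, N3, N4, N5, N6, N7, N8} — every item is covered.
Only A contains N4, so A is forced; the remaining 6 items need at least 2 more blocks (each remaining block adds at most 5) — so at least 3 blocks are needed, and 3 is optimal.

3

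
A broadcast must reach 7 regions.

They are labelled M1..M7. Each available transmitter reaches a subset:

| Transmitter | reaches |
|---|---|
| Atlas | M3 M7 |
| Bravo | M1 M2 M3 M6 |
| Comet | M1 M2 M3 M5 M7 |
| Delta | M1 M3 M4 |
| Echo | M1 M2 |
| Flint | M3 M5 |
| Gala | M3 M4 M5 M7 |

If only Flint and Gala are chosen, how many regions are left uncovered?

3

Union of Flint, Gala = {M3, M4, M5, M7}.
Not covered: M1, M2, M6 — 3 regions.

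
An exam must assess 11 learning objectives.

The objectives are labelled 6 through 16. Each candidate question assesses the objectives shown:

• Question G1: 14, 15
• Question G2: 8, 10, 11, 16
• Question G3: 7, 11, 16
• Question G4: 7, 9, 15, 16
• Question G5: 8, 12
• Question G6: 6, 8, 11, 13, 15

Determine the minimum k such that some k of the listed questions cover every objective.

Take {G1, G2, G4, G5, G6}. Their union is {6, 7, 8, 9, 10, 11, 12, 13, 14, 15, 16}, which is all 11 objectives.
No 4 of the 6 questions cover everything (all 15 combinations miss at least one objective), so 5 is optimal.

5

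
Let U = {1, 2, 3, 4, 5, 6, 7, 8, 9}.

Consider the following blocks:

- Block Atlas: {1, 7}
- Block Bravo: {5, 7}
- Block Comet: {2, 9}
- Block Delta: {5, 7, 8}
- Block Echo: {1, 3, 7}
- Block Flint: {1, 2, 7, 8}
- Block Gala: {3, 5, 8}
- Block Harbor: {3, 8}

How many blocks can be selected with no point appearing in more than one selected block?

Atlas, Comet, Harbor are pairwise disjoint (Atlas={1,7}; Comet={2,9}; Harbor={3,8}).
Every remaining block overlaps one of these, and no 4 of the listed blocks are pairwise disjoint, so 3 is the maximum.

3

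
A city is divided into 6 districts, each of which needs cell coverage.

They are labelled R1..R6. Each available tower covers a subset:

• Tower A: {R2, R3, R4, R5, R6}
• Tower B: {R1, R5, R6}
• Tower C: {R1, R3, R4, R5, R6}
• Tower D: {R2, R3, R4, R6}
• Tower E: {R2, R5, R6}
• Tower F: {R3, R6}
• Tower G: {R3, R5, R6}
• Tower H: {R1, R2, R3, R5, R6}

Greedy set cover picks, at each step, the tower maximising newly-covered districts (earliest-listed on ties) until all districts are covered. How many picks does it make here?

Greedy: pick A (covers 5 new) → pick B (covers 1 new). Total picks: 2.

2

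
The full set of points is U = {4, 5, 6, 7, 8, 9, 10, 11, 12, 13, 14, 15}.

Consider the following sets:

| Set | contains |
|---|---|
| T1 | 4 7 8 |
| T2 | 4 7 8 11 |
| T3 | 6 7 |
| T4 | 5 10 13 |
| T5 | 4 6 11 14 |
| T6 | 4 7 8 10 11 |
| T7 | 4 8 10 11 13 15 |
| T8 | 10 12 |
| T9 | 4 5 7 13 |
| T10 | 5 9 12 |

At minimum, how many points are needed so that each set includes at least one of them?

Take H = {7, 9, 10, 14}. Each listed set contains at least one of these, so H is a hitting set of size 4.
No choice of 3 points meets every set, so 4 is the minimum.

4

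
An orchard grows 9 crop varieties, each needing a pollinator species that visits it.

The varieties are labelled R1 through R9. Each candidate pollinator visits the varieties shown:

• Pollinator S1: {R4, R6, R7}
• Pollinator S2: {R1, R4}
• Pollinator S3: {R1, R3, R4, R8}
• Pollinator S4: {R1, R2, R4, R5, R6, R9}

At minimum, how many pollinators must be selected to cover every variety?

3

S1 and S3 and S4 together: S1 ∪ S3 ∪ S4 = {R1, R2, R3, R4, R5, R6, R7, R8, R9} — every variety is covered.
Only S4 contains R2, so S4 is forced; the remaining 3 varieties need at least 2 more pollinators (each remaining pollinator adds at most 2) — so at least 3 pollinators are needed, and 3 is optimal.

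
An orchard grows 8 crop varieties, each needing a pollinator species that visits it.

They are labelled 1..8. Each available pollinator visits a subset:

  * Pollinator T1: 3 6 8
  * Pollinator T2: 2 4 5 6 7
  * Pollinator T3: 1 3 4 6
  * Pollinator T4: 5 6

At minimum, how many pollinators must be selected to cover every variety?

3

Take {T1, T2, T3}. Their union is {1, 2, 3, 4, 5, 6, 7, 8}, which is all 8 varieties.
Only T3 contains 1, so T3 is forced; the remaining 4 varieties need at least 2 more pollinators (each remaining pollinator adds at most 3) — so at least 3 pollinators are needed, and 3 is optimal.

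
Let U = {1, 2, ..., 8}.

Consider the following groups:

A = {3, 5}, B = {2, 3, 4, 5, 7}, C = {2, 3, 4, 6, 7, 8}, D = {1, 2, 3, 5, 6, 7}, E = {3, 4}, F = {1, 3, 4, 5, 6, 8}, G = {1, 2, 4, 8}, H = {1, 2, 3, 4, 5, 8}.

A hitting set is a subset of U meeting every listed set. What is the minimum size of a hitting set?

2

The 2 items {2, 3} hit every group.
The groups A, G are pairwise disjoint, so any hitting set needs a separate item for each — at least 2. Hence 2 is optimal.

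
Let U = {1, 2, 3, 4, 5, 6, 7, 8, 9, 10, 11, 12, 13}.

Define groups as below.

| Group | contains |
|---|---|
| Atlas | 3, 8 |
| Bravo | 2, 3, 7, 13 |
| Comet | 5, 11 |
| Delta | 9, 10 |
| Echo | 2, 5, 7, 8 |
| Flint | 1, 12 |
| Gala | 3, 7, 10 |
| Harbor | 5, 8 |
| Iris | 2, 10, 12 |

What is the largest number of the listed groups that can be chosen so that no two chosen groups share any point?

Atlas, Comet, Delta, Flint are pairwise disjoint (Atlas={3,8}; Comet={5,11}; Delta={9,10}; Flint={1,12}).
Every remaining group overlaps one of these, and no 5 of the listed groups are pairwise disjoint, so 4 is the maximum.

4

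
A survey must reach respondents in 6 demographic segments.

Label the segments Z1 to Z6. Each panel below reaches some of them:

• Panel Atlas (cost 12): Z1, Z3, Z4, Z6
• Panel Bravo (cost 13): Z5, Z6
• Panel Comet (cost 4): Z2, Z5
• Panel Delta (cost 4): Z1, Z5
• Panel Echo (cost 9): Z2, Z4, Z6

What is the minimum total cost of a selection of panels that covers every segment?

16

Atlas, Comet together cover every segment (Atlas ∪ Comet = {Z1, Z2, Z3, Z4, Z5, Z6}); total cost 12 + 4 = 16.
No covering selection has total cost below 16.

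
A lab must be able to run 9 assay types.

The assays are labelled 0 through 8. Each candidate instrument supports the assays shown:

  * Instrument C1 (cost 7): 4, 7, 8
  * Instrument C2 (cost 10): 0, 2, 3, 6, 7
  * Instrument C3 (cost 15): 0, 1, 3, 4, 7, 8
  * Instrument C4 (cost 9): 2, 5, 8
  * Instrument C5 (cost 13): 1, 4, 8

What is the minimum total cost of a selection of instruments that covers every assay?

C2, C4, C5 together cover every assay (C2 ∪ C4 ∪ C5 = {0, 1, 2, 3, 4, 5, 6, 7, 8}); total cost 10 + 9 + 13 = 32.
The greedy pick C2, C1, C4, C5 costs 39; no covering selection beats 32.

32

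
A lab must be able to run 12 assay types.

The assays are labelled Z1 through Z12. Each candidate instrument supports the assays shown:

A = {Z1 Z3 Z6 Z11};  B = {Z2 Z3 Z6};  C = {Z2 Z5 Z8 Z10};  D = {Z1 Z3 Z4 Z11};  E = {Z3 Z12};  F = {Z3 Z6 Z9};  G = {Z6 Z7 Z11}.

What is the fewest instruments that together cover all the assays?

5

C and D and E and F and G together: C ∪ D ∪ E ∪ F ∪ G = {Z1, Z2, Z3, Z4, Z5, Z6, Z7, Z8, Z9, Z10, Z11, Z12} — every assay is covered.
No 4 of the 7 instruments cover everything (all 35 combinations miss at least one assay), so 5 is optimal.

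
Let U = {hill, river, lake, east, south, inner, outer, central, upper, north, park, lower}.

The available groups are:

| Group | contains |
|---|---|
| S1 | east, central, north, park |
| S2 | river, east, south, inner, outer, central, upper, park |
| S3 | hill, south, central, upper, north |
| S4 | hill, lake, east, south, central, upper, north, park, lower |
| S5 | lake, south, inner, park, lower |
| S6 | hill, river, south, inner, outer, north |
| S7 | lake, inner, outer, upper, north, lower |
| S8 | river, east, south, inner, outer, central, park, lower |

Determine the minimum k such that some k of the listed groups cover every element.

2

S2 and S4 cover everything between them: the union {hill, river, lake, east, south, inner, outer, central, upper, north, park, lower} is all of U.
No single group has all 12 elements (the largest, S4, has 9), so 2 is optimal.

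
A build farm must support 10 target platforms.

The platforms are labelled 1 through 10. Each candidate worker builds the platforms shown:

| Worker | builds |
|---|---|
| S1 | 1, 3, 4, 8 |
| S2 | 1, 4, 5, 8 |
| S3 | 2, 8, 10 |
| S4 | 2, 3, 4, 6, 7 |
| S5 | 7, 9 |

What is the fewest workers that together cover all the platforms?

4

S2 and S3 and S4 and S5 together: S2 ∪ S3 ∪ S4 ∪ S5 = {1, 2, 3, 4, 5, 6, 7, 8, 9, 10} — every platform is covered.
No 3 of the 5 workers cover everything (all 10 combinations miss at least one platform), so 4 is optimal.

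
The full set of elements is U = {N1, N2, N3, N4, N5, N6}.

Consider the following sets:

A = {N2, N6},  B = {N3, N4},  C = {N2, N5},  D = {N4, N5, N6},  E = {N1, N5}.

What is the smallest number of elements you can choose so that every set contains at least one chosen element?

3

Take H = {N2, N4, N5}. Each listed set contains at least one of these, so H is a hitting set of size 3.
The sets A, B, E are pairwise disjoint, so any hitting set needs a separate element for each — at least 3. Hence 3 is optimal.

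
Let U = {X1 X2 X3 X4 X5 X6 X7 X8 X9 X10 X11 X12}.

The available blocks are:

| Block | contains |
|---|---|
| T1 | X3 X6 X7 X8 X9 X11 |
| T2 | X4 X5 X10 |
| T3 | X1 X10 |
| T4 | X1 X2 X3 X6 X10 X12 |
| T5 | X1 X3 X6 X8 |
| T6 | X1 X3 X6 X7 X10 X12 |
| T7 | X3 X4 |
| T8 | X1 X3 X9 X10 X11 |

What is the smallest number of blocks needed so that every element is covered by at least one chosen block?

3

Take {T1, T2, T4}. Their union is {X1, X2, X3, X4, X5, X6, X7, X8, X9, X10, X11, X12}, which is all 12 elements.
Only T4 contains X2, so T4 is forced; the remaining 6 elements need at least 2 more blocks (each remaining block adds at most 4) — so at least 3 blocks are needed, and 3 is optimal.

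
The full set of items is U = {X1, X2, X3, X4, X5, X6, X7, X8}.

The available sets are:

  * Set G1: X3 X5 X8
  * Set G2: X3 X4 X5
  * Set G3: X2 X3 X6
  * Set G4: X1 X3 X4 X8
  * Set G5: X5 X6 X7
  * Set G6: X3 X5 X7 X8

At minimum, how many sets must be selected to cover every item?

G3 and G4 and G6 together: G3 ∪ G4 ∪ G6 = {X1, X2, X3, X4, X5, X6, X7, X8} — every item is covered.
Only G4 contains X1, so G4 is forced; the remaining 4 items need at least 2 more sets (each remaining set adds at most 3) — so at least 3 sets are needed, and 3 is optimal.

3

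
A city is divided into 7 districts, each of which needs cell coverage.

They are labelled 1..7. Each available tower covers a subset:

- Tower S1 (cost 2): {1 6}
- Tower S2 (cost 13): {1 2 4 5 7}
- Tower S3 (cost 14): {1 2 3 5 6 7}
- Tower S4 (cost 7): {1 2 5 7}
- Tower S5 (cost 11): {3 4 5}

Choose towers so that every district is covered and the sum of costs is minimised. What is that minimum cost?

S1, S4, S5 together cover every district (S1 ∪ S4 ∪ S5 = {1, 2, 3, 4, 5, 6, 7}); total cost 2 + 7 + 11 = 20.
No covering selection has total cost below 20.

20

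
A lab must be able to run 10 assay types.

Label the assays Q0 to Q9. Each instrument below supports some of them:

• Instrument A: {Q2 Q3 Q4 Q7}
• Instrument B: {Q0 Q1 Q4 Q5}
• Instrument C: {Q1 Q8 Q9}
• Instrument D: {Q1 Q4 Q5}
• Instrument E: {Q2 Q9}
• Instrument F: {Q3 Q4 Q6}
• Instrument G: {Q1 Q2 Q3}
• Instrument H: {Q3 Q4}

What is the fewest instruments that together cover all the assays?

4

Take {A, B, C, F}. Their union is {Q0, Q1, Q2, Q3, Q4, Q5, Q6, Q7, Q8, Q9}, which is all 10 assays.
Only F contains Q6, so F is forced; the remaining 7 assays need at least 3 more instruments (each remaining instrument adds at most 3) — so at least 4 instruments are needed, and 4 is optimal.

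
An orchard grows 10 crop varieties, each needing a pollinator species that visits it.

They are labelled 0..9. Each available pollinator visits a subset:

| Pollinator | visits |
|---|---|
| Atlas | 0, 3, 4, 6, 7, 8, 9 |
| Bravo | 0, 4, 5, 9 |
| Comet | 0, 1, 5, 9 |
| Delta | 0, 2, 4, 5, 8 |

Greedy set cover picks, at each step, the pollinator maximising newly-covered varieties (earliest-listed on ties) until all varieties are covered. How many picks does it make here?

3

Greedy: pick Atlas (covers 7 new) → pick Comet (covers 2 new) → pick Delta (covers 1 new). Total picks: 3.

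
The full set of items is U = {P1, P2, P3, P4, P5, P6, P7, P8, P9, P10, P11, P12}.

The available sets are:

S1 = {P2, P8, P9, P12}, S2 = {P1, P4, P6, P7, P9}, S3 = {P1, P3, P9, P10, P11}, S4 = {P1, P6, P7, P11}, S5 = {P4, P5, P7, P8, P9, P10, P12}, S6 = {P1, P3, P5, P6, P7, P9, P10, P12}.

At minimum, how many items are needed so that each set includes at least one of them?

2

Take H = {P1, P9}. Each listed set contains at least one of these, so H is a hitting set of size 2.
The sets S1, S4 are pairwise disjoint, so any hitting set needs a separate item for each — at least 2. Hence 2 is optimal.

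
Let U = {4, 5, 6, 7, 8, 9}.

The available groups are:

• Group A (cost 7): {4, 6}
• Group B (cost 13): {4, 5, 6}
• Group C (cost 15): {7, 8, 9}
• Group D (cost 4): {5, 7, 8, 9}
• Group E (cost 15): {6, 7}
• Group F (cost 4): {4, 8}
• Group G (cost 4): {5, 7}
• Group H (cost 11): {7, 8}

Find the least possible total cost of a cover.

11

A, D together cover every item (A ∪ D = {4, 5, 6, 7, 8, 9}); total cost 7 + 4 = 11.
No covering selection has total cost below 11.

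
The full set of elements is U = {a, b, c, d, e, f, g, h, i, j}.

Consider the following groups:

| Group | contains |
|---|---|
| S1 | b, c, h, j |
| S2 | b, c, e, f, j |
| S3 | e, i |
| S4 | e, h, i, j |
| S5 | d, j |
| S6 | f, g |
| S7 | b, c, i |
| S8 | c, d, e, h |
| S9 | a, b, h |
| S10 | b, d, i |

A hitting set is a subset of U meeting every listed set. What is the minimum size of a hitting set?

4

The 4 elements {b, d, g, i} hit every group.
The groups S3, S5, S6, S9 are pairwise disjoint, so any hitting set needs a separate element for each — at least 4. Hence 4 is optimal.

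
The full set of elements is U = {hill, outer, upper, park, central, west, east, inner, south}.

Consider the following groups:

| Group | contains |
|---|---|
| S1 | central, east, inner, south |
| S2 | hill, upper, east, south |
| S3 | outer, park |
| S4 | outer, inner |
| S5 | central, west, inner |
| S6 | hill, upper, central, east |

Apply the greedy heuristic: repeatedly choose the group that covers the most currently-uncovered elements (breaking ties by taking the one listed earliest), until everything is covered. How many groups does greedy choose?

4

Greedy: pick S1 (covers 4 new) → pick S2 (covers 2 new) → pick S3 (covers 2 new) → pick S5 (covers 1 new). Total picks: 4.
(The true minimum cover uses only 3 groups, so greedy is not optimal here.)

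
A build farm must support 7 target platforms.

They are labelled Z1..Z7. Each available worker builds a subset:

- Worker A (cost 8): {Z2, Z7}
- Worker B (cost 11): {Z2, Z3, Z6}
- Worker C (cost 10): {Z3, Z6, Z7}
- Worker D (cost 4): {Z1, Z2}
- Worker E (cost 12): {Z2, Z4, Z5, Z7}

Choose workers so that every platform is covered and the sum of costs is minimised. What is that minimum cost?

26

C, D, E together cover every platform (C ∪ D ∪ E = {Z1, Z2, Z3, Z4, Z5, Z6, Z7}); total cost 10 + 4 + 12 = 26.
No covering selection has total cost below 26.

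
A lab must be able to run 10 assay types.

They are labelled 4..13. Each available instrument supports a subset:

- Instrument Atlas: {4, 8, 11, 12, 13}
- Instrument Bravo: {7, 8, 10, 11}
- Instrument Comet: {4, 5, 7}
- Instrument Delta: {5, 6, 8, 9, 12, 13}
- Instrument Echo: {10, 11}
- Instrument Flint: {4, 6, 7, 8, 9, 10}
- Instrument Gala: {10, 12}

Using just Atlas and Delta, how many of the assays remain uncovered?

Union of Atlas, Delta = {4, 5, 6, 8, 9, 11, 12, 13}.
Not covered: 7, 10 — 2 assays.

2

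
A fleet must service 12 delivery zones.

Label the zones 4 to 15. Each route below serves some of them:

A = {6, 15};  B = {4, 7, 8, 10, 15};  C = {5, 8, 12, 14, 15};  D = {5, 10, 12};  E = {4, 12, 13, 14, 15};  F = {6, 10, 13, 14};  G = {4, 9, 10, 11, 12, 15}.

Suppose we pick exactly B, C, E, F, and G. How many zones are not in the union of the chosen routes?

Union of B, C, E, F, G = {4, 5, 6, 7, 8, 9, 10, 11, 12, 13, 14, 15} — that's every zone, so 0 are uncovered.

0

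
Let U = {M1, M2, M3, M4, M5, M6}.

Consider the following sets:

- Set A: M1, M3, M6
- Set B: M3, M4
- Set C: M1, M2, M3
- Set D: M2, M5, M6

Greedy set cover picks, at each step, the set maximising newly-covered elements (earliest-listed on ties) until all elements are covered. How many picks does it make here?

3

Greedy: pick A (covers 3 new) → pick D (covers 2 new) → pick B (covers 1 new). Total picks: 3.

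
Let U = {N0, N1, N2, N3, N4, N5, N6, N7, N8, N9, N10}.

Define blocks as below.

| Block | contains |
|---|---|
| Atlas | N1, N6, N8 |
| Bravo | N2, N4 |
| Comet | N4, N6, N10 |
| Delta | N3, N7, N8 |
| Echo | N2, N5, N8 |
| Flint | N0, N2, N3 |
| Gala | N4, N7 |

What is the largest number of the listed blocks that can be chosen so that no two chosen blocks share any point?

Atlas, Flint, Gala are pairwise disjoint (Atlas={N1,N6,N8}; Flint={N0,N2,N3}; Gala={N4,N7}).
Every remaining block overlaps one of these, and no 4 of the listed blocks are pairwise disjoint, so 3 is the maximum.

3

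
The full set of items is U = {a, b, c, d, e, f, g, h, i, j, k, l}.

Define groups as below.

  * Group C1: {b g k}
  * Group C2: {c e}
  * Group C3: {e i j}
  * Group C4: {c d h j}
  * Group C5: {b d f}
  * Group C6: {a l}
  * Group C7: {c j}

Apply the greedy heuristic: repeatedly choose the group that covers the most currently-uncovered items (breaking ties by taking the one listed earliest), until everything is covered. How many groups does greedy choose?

5

Greedy: pick C4 (covers 4 new) → pick C1 (covers 3 new) → pick C3 (covers 2 new) → pick C6 (covers 2 new) → pick C5 (covers 1 new). Total picks: 5.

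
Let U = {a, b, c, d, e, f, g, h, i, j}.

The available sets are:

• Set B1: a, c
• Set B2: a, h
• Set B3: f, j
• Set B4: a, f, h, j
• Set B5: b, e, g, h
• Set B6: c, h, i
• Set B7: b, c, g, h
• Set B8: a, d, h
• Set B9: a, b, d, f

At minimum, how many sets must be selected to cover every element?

Take {B3, B5, B6, B8}. Their union is {a, b, c, d, e, f, g, h, i, j}, which is all 10 elements.
No 3 of the 9 sets cover everything (all 84 combinations miss at least one element), so 4 is optimal.

4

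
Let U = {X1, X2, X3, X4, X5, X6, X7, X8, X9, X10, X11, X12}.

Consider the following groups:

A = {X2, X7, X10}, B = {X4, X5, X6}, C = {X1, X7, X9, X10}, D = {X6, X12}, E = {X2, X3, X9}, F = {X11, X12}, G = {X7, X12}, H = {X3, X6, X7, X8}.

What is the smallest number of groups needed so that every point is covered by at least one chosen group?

5

B and C and E and F and H together: B ∪ C ∪ E ∪ F ∪ H = {X1, X2, X3, X4, X5, X6, X7, X8, X9, X10, X11, X12} — every point is covered.
No 4 of the 8 groups cover everything (all 70 combinations miss at least one point), so 5 is optimal.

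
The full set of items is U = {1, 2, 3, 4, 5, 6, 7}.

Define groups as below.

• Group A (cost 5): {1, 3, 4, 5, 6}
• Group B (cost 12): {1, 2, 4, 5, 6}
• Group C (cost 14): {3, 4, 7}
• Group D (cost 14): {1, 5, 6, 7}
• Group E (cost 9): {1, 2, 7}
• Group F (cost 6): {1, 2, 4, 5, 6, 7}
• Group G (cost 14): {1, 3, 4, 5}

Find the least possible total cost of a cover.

A, F together cover every item (A ∪ F = {1, 2, 3, 4, 5, 6, 7}); total cost 5 + 6 = 11.
No covering selection has total cost below 11.

11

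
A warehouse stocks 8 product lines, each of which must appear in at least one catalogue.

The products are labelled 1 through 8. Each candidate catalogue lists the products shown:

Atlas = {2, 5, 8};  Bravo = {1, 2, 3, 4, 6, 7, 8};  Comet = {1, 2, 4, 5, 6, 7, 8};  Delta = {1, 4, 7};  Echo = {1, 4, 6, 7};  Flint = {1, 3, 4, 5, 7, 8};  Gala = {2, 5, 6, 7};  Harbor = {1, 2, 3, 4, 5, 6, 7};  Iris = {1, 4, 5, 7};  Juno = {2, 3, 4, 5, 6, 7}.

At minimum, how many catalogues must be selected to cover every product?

Bravo and Iris together: Bravo ∪ Iris = {1, 2, 3, 4, 5, 6, 7, 8} — every product is covered.
No single catalogue has all 8 products (the largest, Bravo, has 7), so 2 is optimal.

2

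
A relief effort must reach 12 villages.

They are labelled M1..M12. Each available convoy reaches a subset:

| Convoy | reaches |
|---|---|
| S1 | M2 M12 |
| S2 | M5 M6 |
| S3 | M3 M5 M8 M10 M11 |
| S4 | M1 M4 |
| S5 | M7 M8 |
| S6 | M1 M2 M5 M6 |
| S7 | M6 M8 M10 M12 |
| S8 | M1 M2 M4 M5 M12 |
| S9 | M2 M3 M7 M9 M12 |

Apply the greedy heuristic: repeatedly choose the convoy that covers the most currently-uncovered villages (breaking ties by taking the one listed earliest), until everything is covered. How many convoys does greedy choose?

Greedy: pick S3 (covers 5 new) → pick S8 (covers 4 new) → pick S9 (covers 2 new) → pick S2 (covers 1 new). Total picks: 4.

4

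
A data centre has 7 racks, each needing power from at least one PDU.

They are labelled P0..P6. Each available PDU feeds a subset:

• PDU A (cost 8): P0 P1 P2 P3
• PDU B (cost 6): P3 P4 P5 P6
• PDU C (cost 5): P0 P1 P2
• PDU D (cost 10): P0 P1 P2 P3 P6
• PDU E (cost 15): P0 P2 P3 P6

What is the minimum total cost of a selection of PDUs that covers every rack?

11

B, C together cover every rack (B ∪ C = {P0, P1, P2, P3, P4, P5, P6}); total cost 6 + 5 = 11.
No covering selection has total cost below 11.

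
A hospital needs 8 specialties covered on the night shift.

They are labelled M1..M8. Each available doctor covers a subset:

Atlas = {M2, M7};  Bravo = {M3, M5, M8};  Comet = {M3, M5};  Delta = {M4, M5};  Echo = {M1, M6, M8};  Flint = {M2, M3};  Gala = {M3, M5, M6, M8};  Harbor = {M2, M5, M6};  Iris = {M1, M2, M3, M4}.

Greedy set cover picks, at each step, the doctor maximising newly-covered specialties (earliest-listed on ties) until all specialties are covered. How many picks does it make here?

3

Greedy: pick Gala (covers 4 new) → pick Iris (covers 3 new) → pick Atlas (covers 1 new). Total picks: 3.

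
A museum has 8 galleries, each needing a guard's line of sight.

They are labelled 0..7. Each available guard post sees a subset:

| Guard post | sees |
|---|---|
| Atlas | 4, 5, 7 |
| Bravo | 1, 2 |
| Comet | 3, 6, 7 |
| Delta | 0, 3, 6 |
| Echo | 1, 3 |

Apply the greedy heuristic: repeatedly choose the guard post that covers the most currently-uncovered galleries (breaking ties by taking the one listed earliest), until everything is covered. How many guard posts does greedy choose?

3

Greedy: pick Atlas (covers 3 new) → pick Delta (covers 3 new) → pick Bravo (covers 2 new). Total picks: 3.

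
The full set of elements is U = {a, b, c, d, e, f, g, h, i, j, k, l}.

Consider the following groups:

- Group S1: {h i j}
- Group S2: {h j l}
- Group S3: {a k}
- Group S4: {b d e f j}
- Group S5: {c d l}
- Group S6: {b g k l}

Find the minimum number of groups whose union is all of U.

5

Take {S1, S3, S4, S5, S6}. Their union is {a, b, c, d, e, f, g, h, i, j, k, l}, which is all 12 elements.
No 4 of the 6 groups cover everything (all 15 combinations miss at least one element), so 5 is optimal.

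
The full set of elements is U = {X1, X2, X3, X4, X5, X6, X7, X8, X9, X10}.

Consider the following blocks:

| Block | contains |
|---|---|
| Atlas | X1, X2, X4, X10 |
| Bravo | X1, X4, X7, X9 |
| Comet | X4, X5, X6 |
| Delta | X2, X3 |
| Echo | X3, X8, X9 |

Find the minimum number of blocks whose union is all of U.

Atlas, Bravo, Comet, and Echo cover everything between them: the union {X1, X2, X3, X4, X5, X6, X7, X8, X9, X10} is all of U.
Only Comet contains X5, so Comet is forced; the remaining 7 elements need at least 3 more blocks (each remaining block adds at most 3) — so at least 4 blocks are needed, and 4 is optimal.

4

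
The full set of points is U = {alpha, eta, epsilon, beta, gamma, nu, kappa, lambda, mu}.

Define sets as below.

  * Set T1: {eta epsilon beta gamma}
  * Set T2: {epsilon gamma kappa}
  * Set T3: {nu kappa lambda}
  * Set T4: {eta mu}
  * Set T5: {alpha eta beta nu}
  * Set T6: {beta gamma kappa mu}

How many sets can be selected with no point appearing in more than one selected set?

2

T3, T4 are pairwise disjoint (T3={nu,kappa,lambda}; T4={eta,mu}).
Every remaining set overlaps one of these, and no 3 of the listed sets are pairwise disjoint, so 2 is the maximum.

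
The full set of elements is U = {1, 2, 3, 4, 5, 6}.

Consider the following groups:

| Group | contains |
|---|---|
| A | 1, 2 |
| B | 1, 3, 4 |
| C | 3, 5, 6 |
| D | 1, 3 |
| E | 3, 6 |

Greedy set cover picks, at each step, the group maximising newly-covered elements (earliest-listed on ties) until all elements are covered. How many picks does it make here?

3

Greedy: pick B (covers 3 new) → pick C (covers 2 new) → pick A (covers 1 new). Total picks: 3.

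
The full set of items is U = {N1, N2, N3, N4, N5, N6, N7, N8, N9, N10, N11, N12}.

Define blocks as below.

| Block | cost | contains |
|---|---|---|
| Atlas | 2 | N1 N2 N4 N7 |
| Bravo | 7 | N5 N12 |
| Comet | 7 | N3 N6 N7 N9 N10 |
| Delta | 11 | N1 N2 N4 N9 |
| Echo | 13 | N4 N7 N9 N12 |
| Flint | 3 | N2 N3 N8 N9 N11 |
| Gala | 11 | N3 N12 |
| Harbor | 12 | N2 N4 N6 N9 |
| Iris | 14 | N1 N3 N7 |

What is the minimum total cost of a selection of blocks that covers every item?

19

Atlas, Bravo, Comet, Flint together cover every item (Atlas ∪ Bravo ∪ Comet ∪ Flint = {N1, N2, N3, N4, N5, N6, N7, N8, N9, N10, N11, N12}); total cost 2 + 7 + 7 + 3 = 19.
No covering selection has total cost below 19.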